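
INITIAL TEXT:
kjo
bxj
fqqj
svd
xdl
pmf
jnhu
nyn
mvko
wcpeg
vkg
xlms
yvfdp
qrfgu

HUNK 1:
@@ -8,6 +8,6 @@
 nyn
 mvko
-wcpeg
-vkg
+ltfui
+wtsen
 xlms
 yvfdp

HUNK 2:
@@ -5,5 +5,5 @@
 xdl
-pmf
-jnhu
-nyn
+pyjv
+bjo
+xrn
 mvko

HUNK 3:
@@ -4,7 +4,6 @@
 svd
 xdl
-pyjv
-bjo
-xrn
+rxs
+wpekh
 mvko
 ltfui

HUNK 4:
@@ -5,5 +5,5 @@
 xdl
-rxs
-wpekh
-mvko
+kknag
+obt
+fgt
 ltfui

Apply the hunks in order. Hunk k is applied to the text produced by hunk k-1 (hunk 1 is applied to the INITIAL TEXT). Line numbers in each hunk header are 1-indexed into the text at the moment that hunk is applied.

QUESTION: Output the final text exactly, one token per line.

Answer: kjo
bxj
fqqj
svd
xdl
kknag
obt
fgt
ltfui
wtsen
xlms
yvfdp
qrfgu

Derivation:
Hunk 1: at line 8 remove [wcpeg,vkg] add [ltfui,wtsen] -> 14 lines: kjo bxj fqqj svd xdl pmf jnhu nyn mvko ltfui wtsen xlms yvfdp qrfgu
Hunk 2: at line 5 remove [pmf,jnhu,nyn] add [pyjv,bjo,xrn] -> 14 lines: kjo bxj fqqj svd xdl pyjv bjo xrn mvko ltfui wtsen xlms yvfdp qrfgu
Hunk 3: at line 4 remove [pyjv,bjo,xrn] add [rxs,wpekh] -> 13 lines: kjo bxj fqqj svd xdl rxs wpekh mvko ltfui wtsen xlms yvfdp qrfgu
Hunk 4: at line 5 remove [rxs,wpekh,mvko] add [kknag,obt,fgt] -> 13 lines: kjo bxj fqqj svd xdl kknag obt fgt ltfui wtsen xlms yvfdp qrfgu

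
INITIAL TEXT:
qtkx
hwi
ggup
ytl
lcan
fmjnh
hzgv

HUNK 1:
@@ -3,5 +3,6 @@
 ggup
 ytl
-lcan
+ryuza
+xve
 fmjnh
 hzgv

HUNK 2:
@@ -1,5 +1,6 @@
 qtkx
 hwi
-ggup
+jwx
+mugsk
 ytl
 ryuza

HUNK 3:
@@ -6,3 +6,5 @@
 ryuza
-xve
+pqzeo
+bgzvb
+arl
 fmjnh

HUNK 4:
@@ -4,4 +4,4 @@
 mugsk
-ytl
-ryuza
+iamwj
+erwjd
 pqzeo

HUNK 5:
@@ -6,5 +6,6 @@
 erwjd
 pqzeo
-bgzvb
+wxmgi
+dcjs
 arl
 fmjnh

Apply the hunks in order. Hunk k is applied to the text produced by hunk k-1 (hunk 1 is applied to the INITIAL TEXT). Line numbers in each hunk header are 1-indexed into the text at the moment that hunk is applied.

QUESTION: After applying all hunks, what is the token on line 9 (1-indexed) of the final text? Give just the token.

Hunk 1: at line 3 remove [lcan] add [ryuza,xve] -> 8 lines: qtkx hwi ggup ytl ryuza xve fmjnh hzgv
Hunk 2: at line 1 remove [ggup] add [jwx,mugsk] -> 9 lines: qtkx hwi jwx mugsk ytl ryuza xve fmjnh hzgv
Hunk 3: at line 6 remove [xve] add [pqzeo,bgzvb,arl] -> 11 lines: qtkx hwi jwx mugsk ytl ryuza pqzeo bgzvb arl fmjnh hzgv
Hunk 4: at line 4 remove [ytl,ryuza] add [iamwj,erwjd] -> 11 lines: qtkx hwi jwx mugsk iamwj erwjd pqzeo bgzvb arl fmjnh hzgv
Hunk 5: at line 6 remove [bgzvb] add [wxmgi,dcjs] -> 12 lines: qtkx hwi jwx mugsk iamwj erwjd pqzeo wxmgi dcjs arl fmjnh hzgv
Final line 9: dcjs

Answer: dcjs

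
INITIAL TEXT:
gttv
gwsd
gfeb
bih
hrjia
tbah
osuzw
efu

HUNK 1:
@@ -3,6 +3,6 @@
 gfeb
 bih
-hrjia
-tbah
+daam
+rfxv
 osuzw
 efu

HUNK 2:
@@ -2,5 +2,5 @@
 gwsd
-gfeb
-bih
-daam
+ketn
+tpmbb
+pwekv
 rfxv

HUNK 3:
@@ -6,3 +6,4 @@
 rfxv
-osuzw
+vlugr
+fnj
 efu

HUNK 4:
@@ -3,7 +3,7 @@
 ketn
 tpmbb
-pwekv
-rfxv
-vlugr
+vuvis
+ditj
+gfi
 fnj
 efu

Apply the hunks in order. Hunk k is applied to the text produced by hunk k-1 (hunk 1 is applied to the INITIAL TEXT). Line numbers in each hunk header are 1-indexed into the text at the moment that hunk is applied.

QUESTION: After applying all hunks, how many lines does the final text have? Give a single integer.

Hunk 1: at line 3 remove [hrjia,tbah] add [daam,rfxv] -> 8 lines: gttv gwsd gfeb bih daam rfxv osuzw efu
Hunk 2: at line 2 remove [gfeb,bih,daam] add [ketn,tpmbb,pwekv] -> 8 lines: gttv gwsd ketn tpmbb pwekv rfxv osuzw efu
Hunk 3: at line 6 remove [osuzw] add [vlugr,fnj] -> 9 lines: gttv gwsd ketn tpmbb pwekv rfxv vlugr fnj efu
Hunk 4: at line 3 remove [pwekv,rfxv,vlugr] add [vuvis,ditj,gfi] -> 9 lines: gttv gwsd ketn tpmbb vuvis ditj gfi fnj efu
Final line count: 9

Answer: 9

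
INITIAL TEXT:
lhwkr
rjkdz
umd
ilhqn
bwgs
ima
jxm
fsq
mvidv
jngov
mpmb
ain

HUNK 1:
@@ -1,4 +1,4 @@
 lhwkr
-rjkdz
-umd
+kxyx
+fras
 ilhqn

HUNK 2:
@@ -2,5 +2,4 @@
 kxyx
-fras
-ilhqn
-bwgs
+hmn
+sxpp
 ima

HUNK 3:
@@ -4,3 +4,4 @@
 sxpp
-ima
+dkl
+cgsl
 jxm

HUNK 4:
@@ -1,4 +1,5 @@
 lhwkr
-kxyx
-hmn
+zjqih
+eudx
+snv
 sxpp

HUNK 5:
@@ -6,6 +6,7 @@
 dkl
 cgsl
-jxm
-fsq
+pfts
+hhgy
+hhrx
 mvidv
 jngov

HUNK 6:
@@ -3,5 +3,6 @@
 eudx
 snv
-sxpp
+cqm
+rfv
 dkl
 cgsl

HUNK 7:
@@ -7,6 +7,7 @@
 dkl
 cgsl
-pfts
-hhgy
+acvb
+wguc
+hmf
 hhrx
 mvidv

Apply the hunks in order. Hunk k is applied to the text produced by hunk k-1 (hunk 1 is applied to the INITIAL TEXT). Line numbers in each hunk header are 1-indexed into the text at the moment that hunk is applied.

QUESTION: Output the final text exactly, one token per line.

Answer: lhwkr
zjqih
eudx
snv
cqm
rfv
dkl
cgsl
acvb
wguc
hmf
hhrx
mvidv
jngov
mpmb
ain

Derivation:
Hunk 1: at line 1 remove [rjkdz,umd] add [kxyx,fras] -> 12 lines: lhwkr kxyx fras ilhqn bwgs ima jxm fsq mvidv jngov mpmb ain
Hunk 2: at line 2 remove [fras,ilhqn,bwgs] add [hmn,sxpp] -> 11 lines: lhwkr kxyx hmn sxpp ima jxm fsq mvidv jngov mpmb ain
Hunk 3: at line 4 remove [ima] add [dkl,cgsl] -> 12 lines: lhwkr kxyx hmn sxpp dkl cgsl jxm fsq mvidv jngov mpmb ain
Hunk 4: at line 1 remove [kxyx,hmn] add [zjqih,eudx,snv] -> 13 lines: lhwkr zjqih eudx snv sxpp dkl cgsl jxm fsq mvidv jngov mpmb ain
Hunk 5: at line 6 remove [jxm,fsq] add [pfts,hhgy,hhrx] -> 14 lines: lhwkr zjqih eudx snv sxpp dkl cgsl pfts hhgy hhrx mvidv jngov mpmb ain
Hunk 6: at line 3 remove [sxpp] add [cqm,rfv] -> 15 lines: lhwkr zjqih eudx snv cqm rfv dkl cgsl pfts hhgy hhrx mvidv jngov mpmb ain
Hunk 7: at line 7 remove [pfts,hhgy] add [acvb,wguc,hmf] -> 16 lines: lhwkr zjqih eudx snv cqm rfv dkl cgsl acvb wguc hmf hhrx mvidv jngov mpmb ain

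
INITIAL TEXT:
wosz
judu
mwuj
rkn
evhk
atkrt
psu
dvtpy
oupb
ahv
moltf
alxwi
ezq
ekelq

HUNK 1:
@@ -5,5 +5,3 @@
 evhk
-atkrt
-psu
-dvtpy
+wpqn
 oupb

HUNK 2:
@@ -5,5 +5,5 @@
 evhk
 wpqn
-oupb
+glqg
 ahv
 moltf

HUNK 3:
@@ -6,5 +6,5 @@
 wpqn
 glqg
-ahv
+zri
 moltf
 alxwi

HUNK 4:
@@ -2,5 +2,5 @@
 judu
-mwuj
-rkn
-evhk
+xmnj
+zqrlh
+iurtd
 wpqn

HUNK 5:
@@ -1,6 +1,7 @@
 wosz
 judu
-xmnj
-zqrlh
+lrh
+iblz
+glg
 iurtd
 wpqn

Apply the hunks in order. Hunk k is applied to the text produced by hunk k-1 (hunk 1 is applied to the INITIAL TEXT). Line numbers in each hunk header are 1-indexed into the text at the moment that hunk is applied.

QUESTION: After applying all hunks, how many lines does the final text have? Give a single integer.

Answer: 13

Derivation:
Hunk 1: at line 5 remove [atkrt,psu,dvtpy] add [wpqn] -> 12 lines: wosz judu mwuj rkn evhk wpqn oupb ahv moltf alxwi ezq ekelq
Hunk 2: at line 5 remove [oupb] add [glqg] -> 12 lines: wosz judu mwuj rkn evhk wpqn glqg ahv moltf alxwi ezq ekelq
Hunk 3: at line 6 remove [ahv] add [zri] -> 12 lines: wosz judu mwuj rkn evhk wpqn glqg zri moltf alxwi ezq ekelq
Hunk 4: at line 2 remove [mwuj,rkn,evhk] add [xmnj,zqrlh,iurtd] -> 12 lines: wosz judu xmnj zqrlh iurtd wpqn glqg zri moltf alxwi ezq ekelq
Hunk 5: at line 1 remove [xmnj,zqrlh] add [lrh,iblz,glg] -> 13 lines: wosz judu lrh iblz glg iurtd wpqn glqg zri moltf alxwi ezq ekelq
Final line count: 13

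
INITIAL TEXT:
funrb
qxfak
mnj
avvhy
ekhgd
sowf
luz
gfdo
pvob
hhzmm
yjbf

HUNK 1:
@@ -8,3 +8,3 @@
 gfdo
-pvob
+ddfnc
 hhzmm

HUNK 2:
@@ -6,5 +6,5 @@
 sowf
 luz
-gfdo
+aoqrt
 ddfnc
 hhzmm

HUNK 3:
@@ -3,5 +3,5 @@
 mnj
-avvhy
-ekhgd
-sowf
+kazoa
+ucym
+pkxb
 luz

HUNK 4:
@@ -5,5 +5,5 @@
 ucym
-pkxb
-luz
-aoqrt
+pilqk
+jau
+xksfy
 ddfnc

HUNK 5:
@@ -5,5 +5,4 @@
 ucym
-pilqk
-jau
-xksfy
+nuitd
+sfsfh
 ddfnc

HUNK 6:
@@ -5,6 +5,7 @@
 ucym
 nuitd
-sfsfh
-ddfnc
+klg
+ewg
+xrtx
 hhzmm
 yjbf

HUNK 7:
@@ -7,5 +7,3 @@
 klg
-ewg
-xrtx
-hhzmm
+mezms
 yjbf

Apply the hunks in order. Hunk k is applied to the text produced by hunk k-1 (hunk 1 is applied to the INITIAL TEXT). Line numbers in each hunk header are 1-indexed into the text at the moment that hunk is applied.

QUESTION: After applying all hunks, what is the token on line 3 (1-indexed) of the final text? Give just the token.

Answer: mnj

Derivation:
Hunk 1: at line 8 remove [pvob] add [ddfnc] -> 11 lines: funrb qxfak mnj avvhy ekhgd sowf luz gfdo ddfnc hhzmm yjbf
Hunk 2: at line 6 remove [gfdo] add [aoqrt] -> 11 lines: funrb qxfak mnj avvhy ekhgd sowf luz aoqrt ddfnc hhzmm yjbf
Hunk 3: at line 3 remove [avvhy,ekhgd,sowf] add [kazoa,ucym,pkxb] -> 11 lines: funrb qxfak mnj kazoa ucym pkxb luz aoqrt ddfnc hhzmm yjbf
Hunk 4: at line 5 remove [pkxb,luz,aoqrt] add [pilqk,jau,xksfy] -> 11 lines: funrb qxfak mnj kazoa ucym pilqk jau xksfy ddfnc hhzmm yjbf
Hunk 5: at line 5 remove [pilqk,jau,xksfy] add [nuitd,sfsfh] -> 10 lines: funrb qxfak mnj kazoa ucym nuitd sfsfh ddfnc hhzmm yjbf
Hunk 6: at line 5 remove [sfsfh,ddfnc] add [klg,ewg,xrtx] -> 11 lines: funrb qxfak mnj kazoa ucym nuitd klg ewg xrtx hhzmm yjbf
Hunk 7: at line 7 remove [ewg,xrtx,hhzmm] add [mezms] -> 9 lines: funrb qxfak mnj kazoa ucym nuitd klg mezms yjbf
Final line 3: mnj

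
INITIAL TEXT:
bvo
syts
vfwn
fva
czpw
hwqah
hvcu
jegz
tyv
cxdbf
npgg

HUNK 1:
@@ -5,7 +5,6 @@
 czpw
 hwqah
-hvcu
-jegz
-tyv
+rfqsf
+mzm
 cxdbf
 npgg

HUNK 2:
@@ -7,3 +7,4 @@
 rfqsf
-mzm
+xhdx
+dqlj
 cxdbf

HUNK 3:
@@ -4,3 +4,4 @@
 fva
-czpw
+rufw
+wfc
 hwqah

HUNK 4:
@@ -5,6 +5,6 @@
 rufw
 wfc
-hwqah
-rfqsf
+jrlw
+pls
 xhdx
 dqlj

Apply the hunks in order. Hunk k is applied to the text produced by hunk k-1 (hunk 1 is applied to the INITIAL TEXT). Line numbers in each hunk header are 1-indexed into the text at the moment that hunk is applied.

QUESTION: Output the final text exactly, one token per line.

Hunk 1: at line 5 remove [hvcu,jegz,tyv] add [rfqsf,mzm] -> 10 lines: bvo syts vfwn fva czpw hwqah rfqsf mzm cxdbf npgg
Hunk 2: at line 7 remove [mzm] add [xhdx,dqlj] -> 11 lines: bvo syts vfwn fva czpw hwqah rfqsf xhdx dqlj cxdbf npgg
Hunk 3: at line 4 remove [czpw] add [rufw,wfc] -> 12 lines: bvo syts vfwn fva rufw wfc hwqah rfqsf xhdx dqlj cxdbf npgg
Hunk 4: at line 5 remove [hwqah,rfqsf] add [jrlw,pls] -> 12 lines: bvo syts vfwn fva rufw wfc jrlw pls xhdx dqlj cxdbf npgg

Answer: bvo
syts
vfwn
fva
rufw
wfc
jrlw
pls
xhdx
dqlj
cxdbf
npgg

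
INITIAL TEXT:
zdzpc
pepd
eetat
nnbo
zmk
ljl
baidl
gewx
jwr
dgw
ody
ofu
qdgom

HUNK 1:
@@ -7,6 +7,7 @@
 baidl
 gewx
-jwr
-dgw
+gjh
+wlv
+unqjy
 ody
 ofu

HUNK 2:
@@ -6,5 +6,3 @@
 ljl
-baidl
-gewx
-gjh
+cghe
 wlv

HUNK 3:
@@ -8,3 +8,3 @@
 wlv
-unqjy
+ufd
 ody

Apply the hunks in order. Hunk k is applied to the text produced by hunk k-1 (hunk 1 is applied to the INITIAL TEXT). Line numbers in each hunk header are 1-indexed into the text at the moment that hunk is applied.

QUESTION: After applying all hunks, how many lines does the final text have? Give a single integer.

Answer: 12

Derivation:
Hunk 1: at line 7 remove [jwr,dgw] add [gjh,wlv,unqjy] -> 14 lines: zdzpc pepd eetat nnbo zmk ljl baidl gewx gjh wlv unqjy ody ofu qdgom
Hunk 2: at line 6 remove [baidl,gewx,gjh] add [cghe] -> 12 lines: zdzpc pepd eetat nnbo zmk ljl cghe wlv unqjy ody ofu qdgom
Hunk 3: at line 8 remove [unqjy] add [ufd] -> 12 lines: zdzpc pepd eetat nnbo zmk ljl cghe wlv ufd ody ofu qdgom
Final line count: 12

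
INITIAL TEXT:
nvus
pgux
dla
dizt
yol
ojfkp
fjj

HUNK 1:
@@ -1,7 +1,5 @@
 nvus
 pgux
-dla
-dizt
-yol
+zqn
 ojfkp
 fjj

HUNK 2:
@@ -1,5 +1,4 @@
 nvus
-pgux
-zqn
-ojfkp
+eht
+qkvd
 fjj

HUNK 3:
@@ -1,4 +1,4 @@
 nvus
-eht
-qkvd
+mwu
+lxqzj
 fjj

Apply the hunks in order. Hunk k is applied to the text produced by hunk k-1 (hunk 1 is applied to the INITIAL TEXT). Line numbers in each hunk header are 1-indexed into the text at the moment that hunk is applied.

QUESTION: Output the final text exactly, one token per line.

Answer: nvus
mwu
lxqzj
fjj

Derivation:
Hunk 1: at line 1 remove [dla,dizt,yol] add [zqn] -> 5 lines: nvus pgux zqn ojfkp fjj
Hunk 2: at line 1 remove [pgux,zqn,ojfkp] add [eht,qkvd] -> 4 lines: nvus eht qkvd fjj
Hunk 3: at line 1 remove [eht,qkvd] add [mwu,lxqzj] -> 4 lines: nvus mwu lxqzj fjj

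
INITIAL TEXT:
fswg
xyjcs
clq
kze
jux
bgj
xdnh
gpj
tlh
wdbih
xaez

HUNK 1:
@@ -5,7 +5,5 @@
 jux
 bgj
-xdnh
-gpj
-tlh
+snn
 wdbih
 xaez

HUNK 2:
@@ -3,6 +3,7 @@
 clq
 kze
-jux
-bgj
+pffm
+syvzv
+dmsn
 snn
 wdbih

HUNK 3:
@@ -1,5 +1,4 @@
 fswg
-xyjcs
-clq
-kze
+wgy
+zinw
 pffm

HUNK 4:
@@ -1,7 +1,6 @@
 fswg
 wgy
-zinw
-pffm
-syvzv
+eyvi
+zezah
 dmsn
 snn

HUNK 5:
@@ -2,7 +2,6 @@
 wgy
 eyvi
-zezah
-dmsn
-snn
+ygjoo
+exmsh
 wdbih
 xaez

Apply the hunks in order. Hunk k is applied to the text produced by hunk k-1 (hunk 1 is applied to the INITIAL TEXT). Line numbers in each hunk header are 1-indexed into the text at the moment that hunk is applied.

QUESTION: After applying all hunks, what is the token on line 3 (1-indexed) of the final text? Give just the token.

Hunk 1: at line 5 remove [xdnh,gpj,tlh] add [snn] -> 9 lines: fswg xyjcs clq kze jux bgj snn wdbih xaez
Hunk 2: at line 3 remove [jux,bgj] add [pffm,syvzv,dmsn] -> 10 lines: fswg xyjcs clq kze pffm syvzv dmsn snn wdbih xaez
Hunk 3: at line 1 remove [xyjcs,clq,kze] add [wgy,zinw] -> 9 lines: fswg wgy zinw pffm syvzv dmsn snn wdbih xaez
Hunk 4: at line 1 remove [zinw,pffm,syvzv] add [eyvi,zezah] -> 8 lines: fswg wgy eyvi zezah dmsn snn wdbih xaez
Hunk 5: at line 2 remove [zezah,dmsn,snn] add [ygjoo,exmsh] -> 7 lines: fswg wgy eyvi ygjoo exmsh wdbih xaez
Final line 3: eyvi

Answer: eyvi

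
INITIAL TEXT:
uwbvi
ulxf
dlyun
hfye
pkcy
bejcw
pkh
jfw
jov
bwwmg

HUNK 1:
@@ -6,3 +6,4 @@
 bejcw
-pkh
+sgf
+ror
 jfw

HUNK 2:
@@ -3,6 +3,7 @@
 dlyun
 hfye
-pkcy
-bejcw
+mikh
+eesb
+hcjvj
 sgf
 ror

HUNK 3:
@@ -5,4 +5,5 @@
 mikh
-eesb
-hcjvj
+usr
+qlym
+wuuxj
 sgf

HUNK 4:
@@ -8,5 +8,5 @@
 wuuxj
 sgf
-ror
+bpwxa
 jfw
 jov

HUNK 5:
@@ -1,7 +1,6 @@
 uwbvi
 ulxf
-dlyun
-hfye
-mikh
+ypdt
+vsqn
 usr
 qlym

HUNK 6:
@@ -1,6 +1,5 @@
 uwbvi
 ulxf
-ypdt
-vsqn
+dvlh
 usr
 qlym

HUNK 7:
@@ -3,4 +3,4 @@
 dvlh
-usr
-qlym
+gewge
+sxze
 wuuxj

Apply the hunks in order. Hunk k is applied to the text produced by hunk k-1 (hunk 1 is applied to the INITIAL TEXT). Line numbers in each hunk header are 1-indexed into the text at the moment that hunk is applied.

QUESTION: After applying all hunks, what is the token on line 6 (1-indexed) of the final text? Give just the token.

Hunk 1: at line 6 remove [pkh] add [sgf,ror] -> 11 lines: uwbvi ulxf dlyun hfye pkcy bejcw sgf ror jfw jov bwwmg
Hunk 2: at line 3 remove [pkcy,bejcw] add [mikh,eesb,hcjvj] -> 12 lines: uwbvi ulxf dlyun hfye mikh eesb hcjvj sgf ror jfw jov bwwmg
Hunk 3: at line 5 remove [eesb,hcjvj] add [usr,qlym,wuuxj] -> 13 lines: uwbvi ulxf dlyun hfye mikh usr qlym wuuxj sgf ror jfw jov bwwmg
Hunk 4: at line 8 remove [ror] add [bpwxa] -> 13 lines: uwbvi ulxf dlyun hfye mikh usr qlym wuuxj sgf bpwxa jfw jov bwwmg
Hunk 5: at line 1 remove [dlyun,hfye,mikh] add [ypdt,vsqn] -> 12 lines: uwbvi ulxf ypdt vsqn usr qlym wuuxj sgf bpwxa jfw jov bwwmg
Hunk 6: at line 1 remove [ypdt,vsqn] add [dvlh] -> 11 lines: uwbvi ulxf dvlh usr qlym wuuxj sgf bpwxa jfw jov bwwmg
Hunk 7: at line 3 remove [usr,qlym] add [gewge,sxze] -> 11 lines: uwbvi ulxf dvlh gewge sxze wuuxj sgf bpwxa jfw jov bwwmg
Final line 6: wuuxj

Answer: wuuxj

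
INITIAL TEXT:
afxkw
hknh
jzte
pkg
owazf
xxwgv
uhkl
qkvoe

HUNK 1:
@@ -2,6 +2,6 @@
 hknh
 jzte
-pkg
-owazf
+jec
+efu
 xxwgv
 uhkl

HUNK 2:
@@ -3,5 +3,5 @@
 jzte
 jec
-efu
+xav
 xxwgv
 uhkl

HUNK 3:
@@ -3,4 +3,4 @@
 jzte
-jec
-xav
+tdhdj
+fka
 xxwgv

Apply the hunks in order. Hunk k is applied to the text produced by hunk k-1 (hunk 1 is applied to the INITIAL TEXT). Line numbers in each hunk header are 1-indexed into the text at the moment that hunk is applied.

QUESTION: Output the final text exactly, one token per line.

Answer: afxkw
hknh
jzte
tdhdj
fka
xxwgv
uhkl
qkvoe

Derivation:
Hunk 1: at line 2 remove [pkg,owazf] add [jec,efu] -> 8 lines: afxkw hknh jzte jec efu xxwgv uhkl qkvoe
Hunk 2: at line 3 remove [efu] add [xav] -> 8 lines: afxkw hknh jzte jec xav xxwgv uhkl qkvoe
Hunk 3: at line 3 remove [jec,xav] add [tdhdj,fka] -> 8 lines: afxkw hknh jzte tdhdj fka xxwgv uhkl qkvoe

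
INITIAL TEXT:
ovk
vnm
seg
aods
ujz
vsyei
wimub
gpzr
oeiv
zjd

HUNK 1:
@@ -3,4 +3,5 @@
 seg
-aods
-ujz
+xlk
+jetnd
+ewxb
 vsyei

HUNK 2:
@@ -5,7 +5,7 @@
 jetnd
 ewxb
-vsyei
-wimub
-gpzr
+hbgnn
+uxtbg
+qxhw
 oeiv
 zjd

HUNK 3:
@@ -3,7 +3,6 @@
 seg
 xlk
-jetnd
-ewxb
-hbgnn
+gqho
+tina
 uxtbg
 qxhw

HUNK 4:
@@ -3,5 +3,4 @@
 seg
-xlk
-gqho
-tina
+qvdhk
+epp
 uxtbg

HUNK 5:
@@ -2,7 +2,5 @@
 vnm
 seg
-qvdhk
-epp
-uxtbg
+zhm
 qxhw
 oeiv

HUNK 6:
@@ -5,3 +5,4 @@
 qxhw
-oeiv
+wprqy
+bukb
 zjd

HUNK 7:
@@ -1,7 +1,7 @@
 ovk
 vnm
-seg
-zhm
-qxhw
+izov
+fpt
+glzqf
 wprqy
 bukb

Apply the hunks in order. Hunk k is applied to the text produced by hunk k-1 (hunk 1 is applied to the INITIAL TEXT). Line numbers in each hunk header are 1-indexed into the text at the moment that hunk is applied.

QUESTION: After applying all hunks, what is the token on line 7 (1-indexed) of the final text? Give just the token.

Hunk 1: at line 3 remove [aods,ujz] add [xlk,jetnd,ewxb] -> 11 lines: ovk vnm seg xlk jetnd ewxb vsyei wimub gpzr oeiv zjd
Hunk 2: at line 5 remove [vsyei,wimub,gpzr] add [hbgnn,uxtbg,qxhw] -> 11 lines: ovk vnm seg xlk jetnd ewxb hbgnn uxtbg qxhw oeiv zjd
Hunk 3: at line 3 remove [jetnd,ewxb,hbgnn] add [gqho,tina] -> 10 lines: ovk vnm seg xlk gqho tina uxtbg qxhw oeiv zjd
Hunk 4: at line 3 remove [xlk,gqho,tina] add [qvdhk,epp] -> 9 lines: ovk vnm seg qvdhk epp uxtbg qxhw oeiv zjd
Hunk 5: at line 2 remove [qvdhk,epp,uxtbg] add [zhm] -> 7 lines: ovk vnm seg zhm qxhw oeiv zjd
Hunk 6: at line 5 remove [oeiv] add [wprqy,bukb] -> 8 lines: ovk vnm seg zhm qxhw wprqy bukb zjd
Hunk 7: at line 1 remove [seg,zhm,qxhw] add [izov,fpt,glzqf] -> 8 lines: ovk vnm izov fpt glzqf wprqy bukb zjd
Final line 7: bukb

Answer: bukb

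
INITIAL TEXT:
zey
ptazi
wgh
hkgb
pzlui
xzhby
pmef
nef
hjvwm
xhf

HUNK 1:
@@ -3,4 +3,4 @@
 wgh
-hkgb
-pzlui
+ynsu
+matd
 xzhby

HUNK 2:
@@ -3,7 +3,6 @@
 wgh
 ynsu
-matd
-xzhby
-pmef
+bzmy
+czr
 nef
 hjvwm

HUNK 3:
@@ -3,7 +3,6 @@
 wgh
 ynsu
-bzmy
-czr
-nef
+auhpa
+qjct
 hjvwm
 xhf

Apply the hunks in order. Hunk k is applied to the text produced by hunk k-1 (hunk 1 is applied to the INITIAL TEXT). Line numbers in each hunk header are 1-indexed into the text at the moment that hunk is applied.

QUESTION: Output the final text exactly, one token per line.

Hunk 1: at line 3 remove [hkgb,pzlui] add [ynsu,matd] -> 10 lines: zey ptazi wgh ynsu matd xzhby pmef nef hjvwm xhf
Hunk 2: at line 3 remove [matd,xzhby,pmef] add [bzmy,czr] -> 9 lines: zey ptazi wgh ynsu bzmy czr nef hjvwm xhf
Hunk 3: at line 3 remove [bzmy,czr,nef] add [auhpa,qjct] -> 8 lines: zey ptazi wgh ynsu auhpa qjct hjvwm xhf

Answer: zey
ptazi
wgh
ynsu
auhpa
qjct
hjvwm
xhf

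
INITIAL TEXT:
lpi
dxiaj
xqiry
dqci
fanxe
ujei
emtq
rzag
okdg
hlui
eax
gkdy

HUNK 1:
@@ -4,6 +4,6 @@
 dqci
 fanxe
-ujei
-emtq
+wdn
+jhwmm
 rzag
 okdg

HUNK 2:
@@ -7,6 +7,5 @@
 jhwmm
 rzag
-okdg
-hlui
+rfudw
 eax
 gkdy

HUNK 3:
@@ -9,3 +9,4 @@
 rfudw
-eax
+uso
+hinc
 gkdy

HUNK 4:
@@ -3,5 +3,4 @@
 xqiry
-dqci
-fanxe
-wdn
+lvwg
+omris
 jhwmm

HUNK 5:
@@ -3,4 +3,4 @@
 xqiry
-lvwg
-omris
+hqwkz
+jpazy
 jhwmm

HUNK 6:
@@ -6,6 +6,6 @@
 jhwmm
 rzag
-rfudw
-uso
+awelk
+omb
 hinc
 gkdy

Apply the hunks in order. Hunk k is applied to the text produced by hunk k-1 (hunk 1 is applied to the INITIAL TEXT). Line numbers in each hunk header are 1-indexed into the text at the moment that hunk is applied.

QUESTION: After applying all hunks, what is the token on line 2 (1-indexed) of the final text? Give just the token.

Hunk 1: at line 4 remove [ujei,emtq] add [wdn,jhwmm] -> 12 lines: lpi dxiaj xqiry dqci fanxe wdn jhwmm rzag okdg hlui eax gkdy
Hunk 2: at line 7 remove [okdg,hlui] add [rfudw] -> 11 lines: lpi dxiaj xqiry dqci fanxe wdn jhwmm rzag rfudw eax gkdy
Hunk 3: at line 9 remove [eax] add [uso,hinc] -> 12 lines: lpi dxiaj xqiry dqci fanxe wdn jhwmm rzag rfudw uso hinc gkdy
Hunk 4: at line 3 remove [dqci,fanxe,wdn] add [lvwg,omris] -> 11 lines: lpi dxiaj xqiry lvwg omris jhwmm rzag rfudw uso hinc gkdy
Hunk 5: at line 3 remove [lvwg,omris] add [hqwkz,jpazy] -> 11 lines: lpi dxiaj xqiry hqwkz jpazy jhwmm rzag rfudw uso hinc gkdy
Hunk 6: at line 6 remove [rfudw,uso] add [awelk,omb] -> 11 lines: lpi dxiaj xqiry hqwkz jpazy jhwmm rzag awelk omb hinc gkdy
Final line 2: dxiaj

Answer: dxiaj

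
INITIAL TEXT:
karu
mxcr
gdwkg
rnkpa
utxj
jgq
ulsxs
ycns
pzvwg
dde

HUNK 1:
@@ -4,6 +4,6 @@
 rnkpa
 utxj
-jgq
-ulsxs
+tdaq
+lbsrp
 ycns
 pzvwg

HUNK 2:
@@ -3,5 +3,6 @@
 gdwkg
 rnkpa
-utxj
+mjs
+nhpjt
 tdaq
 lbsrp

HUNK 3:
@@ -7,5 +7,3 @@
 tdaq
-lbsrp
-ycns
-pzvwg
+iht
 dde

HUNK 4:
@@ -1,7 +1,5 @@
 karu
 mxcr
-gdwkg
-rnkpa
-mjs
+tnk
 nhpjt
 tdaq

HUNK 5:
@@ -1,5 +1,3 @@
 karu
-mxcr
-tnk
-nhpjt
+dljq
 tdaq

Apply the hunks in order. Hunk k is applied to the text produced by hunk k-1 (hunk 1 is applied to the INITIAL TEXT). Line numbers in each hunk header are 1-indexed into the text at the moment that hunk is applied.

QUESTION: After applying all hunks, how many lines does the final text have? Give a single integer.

Hunk 1: at line 4 remove [jgq,ulsxs] add [tdaq,lbsrp] -> 10 lines: karu mxcr gdwkg rnkpa utxj tdaq lbsrp ycns pzvwg dde
Hunk 2: at line 3 remove [utxj] add [mjs,nhpjt] -> 11 lines: karu mxcr gdwkg rnkpa mjs nhpjt tdaq lbsrp ycns pzvwg dde
Hunk 3: at line 7 remove [lbsrp,ycns,pzvwg] add [iht] -> 9 lines: karu mxcr gdwkg rnkpa mjs nhpjt tdaq iht dde
Hunk 4: at line 1 remove [gdwkg,rnkpa,mjs] add [tnk] -> 7 lines: karu mxcr tnk nhpjt tdaq iht dde
Hunk 5: at line 1 remove [mxcr,tnk,nhpjt] add [dljq] -> 5 lines: karu dljq tdaq iht dde
Final line count: 5

Answer: 5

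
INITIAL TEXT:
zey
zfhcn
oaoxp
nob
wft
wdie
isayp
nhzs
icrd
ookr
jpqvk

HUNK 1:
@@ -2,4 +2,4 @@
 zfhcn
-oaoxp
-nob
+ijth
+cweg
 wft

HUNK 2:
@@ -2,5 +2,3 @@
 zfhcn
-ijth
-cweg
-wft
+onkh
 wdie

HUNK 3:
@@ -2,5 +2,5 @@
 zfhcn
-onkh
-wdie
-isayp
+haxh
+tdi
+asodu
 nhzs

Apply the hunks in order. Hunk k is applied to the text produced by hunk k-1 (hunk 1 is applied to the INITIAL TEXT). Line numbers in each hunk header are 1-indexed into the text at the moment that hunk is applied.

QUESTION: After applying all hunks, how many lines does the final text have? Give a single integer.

Hunk 1: at line 2 remove [oaoxp,nob] add [ijth,cweg] -> 11 lines: zey zfhcn ijth cweg wft wdie isayp nhzs icrd ookr jpqvk
Hunk 2: at line 2 remove [ijth,cweg,wft] add [onkh] -> 9 lines: zey zfhcn onkh wdie isayp nhzs icrd ookr jpqvk
Hunk 3: at line 2 remove [onkh,wdie,isayp] add [haxh,tdi,asodu] -> 9 lines: zey zfhcn haxh tdi asodu nhzs icrd ookr jpqvk
Final line count: 9

Answer: 9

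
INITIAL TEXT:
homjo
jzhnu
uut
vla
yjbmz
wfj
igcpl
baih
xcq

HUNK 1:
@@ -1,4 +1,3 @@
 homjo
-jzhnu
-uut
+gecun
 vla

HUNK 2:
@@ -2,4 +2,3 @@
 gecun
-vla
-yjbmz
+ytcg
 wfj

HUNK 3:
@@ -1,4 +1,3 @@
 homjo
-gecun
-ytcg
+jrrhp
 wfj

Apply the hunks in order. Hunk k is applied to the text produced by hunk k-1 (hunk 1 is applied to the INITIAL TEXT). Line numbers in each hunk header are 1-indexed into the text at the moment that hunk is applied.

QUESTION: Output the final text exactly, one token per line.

Answer: homjo
jrrhp
wfj
igcpl
baih
xcq

Derivation:
Hunk 1: at line 1 remove [jzhnu,uut] add [gecun] -> 8 lines: homjo gecun vla yjbmz wfj igcpl baih xcq
Hunk 2: at line 2 remove [vla,yjbmz] add [ytcg] -> 7 lines: homjo gecun ytcg wfj igcpl baih xcq
Hunk 3: at line 1 remove [gecun,ytcg] add [jrrhp] -> 6 lines: homjo jrrhp wfj igcpl baih xcq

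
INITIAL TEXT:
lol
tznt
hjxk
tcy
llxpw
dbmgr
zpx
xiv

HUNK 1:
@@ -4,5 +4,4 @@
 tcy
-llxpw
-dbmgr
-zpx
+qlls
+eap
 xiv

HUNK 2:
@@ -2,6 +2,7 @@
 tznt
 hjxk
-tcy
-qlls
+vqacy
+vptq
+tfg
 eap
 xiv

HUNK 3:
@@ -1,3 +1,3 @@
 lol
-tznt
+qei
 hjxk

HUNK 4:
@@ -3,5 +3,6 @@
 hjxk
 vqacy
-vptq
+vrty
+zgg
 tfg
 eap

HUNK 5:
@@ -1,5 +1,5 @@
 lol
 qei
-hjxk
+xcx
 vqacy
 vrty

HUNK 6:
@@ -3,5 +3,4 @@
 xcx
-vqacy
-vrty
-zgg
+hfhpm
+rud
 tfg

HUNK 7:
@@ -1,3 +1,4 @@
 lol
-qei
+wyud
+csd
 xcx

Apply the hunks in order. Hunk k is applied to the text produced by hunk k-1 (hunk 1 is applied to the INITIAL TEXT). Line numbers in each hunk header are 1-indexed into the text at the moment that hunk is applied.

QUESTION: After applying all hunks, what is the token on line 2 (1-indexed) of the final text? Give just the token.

Answer: wyud

Derivation:
Hunk 1: at line 4 remove [llxpw,dbmgr,zpx] add [qlls,eap] -> 7 lines: lol tznt hjxk tcy qlls eap xiv
Hunk 2: at line 2 remove [tcy,qlls] add [vqacy,vptq,tfg] -> 8 lines: lol tznt hjxk vqacy vptq tfg eap xiv
Hunk 3: at line 1 remove [tznt] add [qei] -> 8 lines: lol qei hjxk vqacy vptq tfg eap xiv
Hunk 4: at line 3 remove [vptq] add [vrty,zgg] -> 9 lines: lol qei hjxk vqacy vrty zgg tfg eap xiv
Hunk 5: at line 1 remove [hjxk] add [xcx] -> 9 lines: lol qei xcx vqacy vrty zgg tfg eap xiv
Hunk 6: at line 3 remove [vqacy,vrty,zgg] add [hfhpm,rud] -> 8 lines: lol qei xcx hfhpm rud tfg eap xiv
Hunk 7: at line 1 remove [qei] add [wyud,csd] -> 9 lines: lol wyud csd xcx hfhpm rud tfg eap xiv
Final line 2: wyud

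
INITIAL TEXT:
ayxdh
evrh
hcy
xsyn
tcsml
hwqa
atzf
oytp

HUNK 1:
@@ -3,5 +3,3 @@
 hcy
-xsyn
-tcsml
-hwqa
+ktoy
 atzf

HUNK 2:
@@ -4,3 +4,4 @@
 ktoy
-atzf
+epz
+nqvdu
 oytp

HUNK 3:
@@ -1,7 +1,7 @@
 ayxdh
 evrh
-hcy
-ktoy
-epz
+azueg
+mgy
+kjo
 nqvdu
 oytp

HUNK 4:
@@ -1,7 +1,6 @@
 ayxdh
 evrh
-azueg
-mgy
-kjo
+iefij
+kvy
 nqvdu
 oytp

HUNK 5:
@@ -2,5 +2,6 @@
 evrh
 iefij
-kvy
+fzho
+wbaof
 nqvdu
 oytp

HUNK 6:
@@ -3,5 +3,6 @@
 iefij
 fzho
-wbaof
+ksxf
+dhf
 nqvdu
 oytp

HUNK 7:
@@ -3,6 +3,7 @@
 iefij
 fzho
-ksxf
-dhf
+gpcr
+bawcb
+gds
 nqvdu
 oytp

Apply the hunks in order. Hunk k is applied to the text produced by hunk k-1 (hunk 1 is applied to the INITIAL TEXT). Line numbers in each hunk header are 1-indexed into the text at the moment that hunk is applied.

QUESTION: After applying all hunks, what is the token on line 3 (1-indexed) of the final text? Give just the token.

Hunk 1: at line 3 remove [xsyn,tcsml,hwqa] add [ktoy] -> 6 lines: ayxdh evrh hcy ktoy atzf oytp
Hunk 2: at line 4 remove [atzf] add [epz,nqvdu] -> 7 lines: ayxdh evrh hcy ktoy epz nqvdu oytp
Hunk 3: at line 1 remove [hcy,ktoy,epz] add [azueg,mgy,kjo] -> 7 lines: ayxdh evrh azueg mgy kjo nqvdu oytp
Hunk 4: at line 1 remove [azueg,mgy,kjo] add [iefij,kvy] -> 6 lines: ayxdh evrh iefij kvy nqvdu oytp
Hunk 5: at line 2 remove [kvy] add [fzho,wbaof] -> 7 lines: ayxdh evrh iefij fzho wbaof nqvdu oytp
Hunk 6: at line 3 remove [wbaof] add [ksxf,dhf] -> 8 lines: ayxdh evrh iefij fzho ksxf dhf nqvdu oytp
Hunk 7: at line 3 remove [ksxf,dhf] add [gpcr,bawcb,gds] -> 9 lines: ayxdh evrh iefij fzho gpcr bawcb gds nqvdu oytp
Final line 3: iefij

Answer: iefij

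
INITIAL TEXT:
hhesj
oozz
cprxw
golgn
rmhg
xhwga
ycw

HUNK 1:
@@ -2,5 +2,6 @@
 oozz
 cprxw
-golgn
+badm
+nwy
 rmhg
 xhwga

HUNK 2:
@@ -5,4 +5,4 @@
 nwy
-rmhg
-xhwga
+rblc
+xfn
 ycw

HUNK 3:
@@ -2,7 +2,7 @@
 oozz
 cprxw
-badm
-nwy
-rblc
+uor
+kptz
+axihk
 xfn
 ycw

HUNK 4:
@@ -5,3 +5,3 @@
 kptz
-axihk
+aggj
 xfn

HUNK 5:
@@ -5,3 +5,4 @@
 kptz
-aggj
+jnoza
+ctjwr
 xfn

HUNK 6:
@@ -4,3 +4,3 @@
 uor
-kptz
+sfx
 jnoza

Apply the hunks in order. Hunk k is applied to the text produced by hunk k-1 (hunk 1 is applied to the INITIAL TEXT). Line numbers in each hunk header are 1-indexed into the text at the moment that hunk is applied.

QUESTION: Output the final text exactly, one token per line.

Answer: hhesj
oozz
cprxw
uor
sfx
jnoza
ctjwr
xfn
ycw

Derivation:
Hunk 1: at line 2 remove [golgn] add [badm,nwy] -> 8 lines: hhesj oozz cprxw badm nwy rmhg xhwga ycw
Hunk 2: at line 5 remove [rmhg,xhwga] add [rblc,xfn] -> 8 lines: hhesj oozz cprxw badm nwy rblc xfn ycw
Hunk 3: at line 2 remove [badm,nwy,rblc] add [uor,kptz,axihk] -> 8 lines: hhesj oozz cprxw uor kptz axihk xfn ycw
Hunk 4: at line 5 remove [axihk] add [aggj] -> 8 lines: hhesj oozz cprxw uor kptz aggj xfn ycw
Hunk 5: at line 5 remove [aggj] add [jnoza,ctjwr] -> 9 lines: hhesj oozz cprxw uor kptz jnoza ctjwr xfn ycw
Hunk 6: at line 4 remove [kptz] add [sfx] -> 9 lines: hhesj oozz cprxw uor sfx jnoza ctjwr xfn ycw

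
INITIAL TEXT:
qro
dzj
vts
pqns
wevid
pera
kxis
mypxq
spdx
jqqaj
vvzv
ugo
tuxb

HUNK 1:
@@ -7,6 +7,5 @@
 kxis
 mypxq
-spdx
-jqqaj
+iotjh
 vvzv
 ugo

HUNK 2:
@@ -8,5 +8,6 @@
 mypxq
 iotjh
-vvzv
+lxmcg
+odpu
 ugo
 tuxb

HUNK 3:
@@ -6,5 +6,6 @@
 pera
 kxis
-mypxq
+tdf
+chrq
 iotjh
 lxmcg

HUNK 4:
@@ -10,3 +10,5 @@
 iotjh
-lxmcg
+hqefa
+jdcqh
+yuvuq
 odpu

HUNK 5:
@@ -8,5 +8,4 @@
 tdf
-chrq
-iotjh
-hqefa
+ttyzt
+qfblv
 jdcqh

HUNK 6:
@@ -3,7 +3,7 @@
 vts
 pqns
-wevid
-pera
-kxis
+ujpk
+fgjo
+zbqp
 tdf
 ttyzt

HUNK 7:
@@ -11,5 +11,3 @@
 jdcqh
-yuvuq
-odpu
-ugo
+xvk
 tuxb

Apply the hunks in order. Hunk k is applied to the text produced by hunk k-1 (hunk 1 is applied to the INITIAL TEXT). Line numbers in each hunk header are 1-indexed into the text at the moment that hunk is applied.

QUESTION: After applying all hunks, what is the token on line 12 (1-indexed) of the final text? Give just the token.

Hunk 1: at line 7 remove [spdx,jqqaj] add [iotjh] -> 12 lines: qro dzj vts pqns wevid pera kxis mypxq iotjh vvzv ugo tuxb
Hunk 2: at line 8 remove [vvzv] add [lxmcg,odpu] -> 13 lines: qro dzj vts pqns wevid pera kxis mypxq iotjh lxmcg odpu ugo tuxb
Hunk 3: at line 6 remove [mypxq] add [tdf,chrq] -> 14 lines: qro dzj vts pqns wevid pera kxis tdf chrq iotjh lxmcg odpu ugo tuxb
Hunk 4: at line 10 remove [lxmcg] add [hqefa,jdcqh,yuvuq] -> 16 lines: qro dzj vts pqns wevid pera kxis tdf chrq iotjh hqefa jdcqh yuvuq odpu ugo tuxb
Hunk 5: at line 8 remove [chrq,iotjh,hqefa] add [ttyzt,qfblv] -> 15 lines: qro dzj vts pqns wevid pera kxis tdf ttyzt qfblv jdcqh yuvuq odpu ugo tuxb
Hunk 6: at line 3 remove [wevid,pera,kxis] add [ujpk,fgjo,zbqp] -> 15 lines: qro dzj vts pqns ujpk fgjo zbqp tdf ttyzt qfblv jdcqh yuvuq odpu ugo tuxb
Hunk 7: at line 11 remove [yuvuq,odpu,ugo] add [xvk] -> 13 lines: qro dzj vts pqns ujpk fgjo zbqp tdf ttyzt qfblv jdcqh xvk tuxb
Final line 12: xvk

Answer: xvk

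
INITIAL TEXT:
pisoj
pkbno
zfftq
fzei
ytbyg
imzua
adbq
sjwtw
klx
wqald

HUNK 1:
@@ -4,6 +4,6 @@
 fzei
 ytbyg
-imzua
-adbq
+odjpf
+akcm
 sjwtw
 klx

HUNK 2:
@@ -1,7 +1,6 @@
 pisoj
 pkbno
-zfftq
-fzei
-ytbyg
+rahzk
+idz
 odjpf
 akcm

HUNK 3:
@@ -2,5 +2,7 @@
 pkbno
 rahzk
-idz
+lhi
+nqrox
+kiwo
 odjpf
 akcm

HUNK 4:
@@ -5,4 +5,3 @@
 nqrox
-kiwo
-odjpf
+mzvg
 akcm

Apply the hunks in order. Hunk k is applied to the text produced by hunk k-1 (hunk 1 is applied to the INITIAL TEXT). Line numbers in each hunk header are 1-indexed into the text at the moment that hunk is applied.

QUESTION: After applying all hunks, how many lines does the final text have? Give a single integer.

Answer: 10

Derivation:
Hunk 1: at line 4 remove [imzua,adbq] add [odjpf,akcm] -> 10 lines: pisoj pkbno zfftq fzei ytbyg odjpf akcm sjwtw klx wqald
Hunk 2: at line 1 remove [zfftq,fzei,ytbyg] add [rahzk,idz] -> 9 lines: pisoj pkbno rahzk idz odjpf akcm sjwtw klx wqald
Hunk 3: at line 2 remove [idz] add [lhi,nqrox,kiwo] -> 11 lines: pisoj pkbno rahzk lhi nqrox kiwo odjpf akcm sjwtw klx wqald
Hunk 4: at line 5 remove [kiwo,odjpf] add [mzvg] -> 10 lines: pisoj pkbno rahzk lhi nqrox mzvg akcm sjwtw klx wqald
Final line count: 10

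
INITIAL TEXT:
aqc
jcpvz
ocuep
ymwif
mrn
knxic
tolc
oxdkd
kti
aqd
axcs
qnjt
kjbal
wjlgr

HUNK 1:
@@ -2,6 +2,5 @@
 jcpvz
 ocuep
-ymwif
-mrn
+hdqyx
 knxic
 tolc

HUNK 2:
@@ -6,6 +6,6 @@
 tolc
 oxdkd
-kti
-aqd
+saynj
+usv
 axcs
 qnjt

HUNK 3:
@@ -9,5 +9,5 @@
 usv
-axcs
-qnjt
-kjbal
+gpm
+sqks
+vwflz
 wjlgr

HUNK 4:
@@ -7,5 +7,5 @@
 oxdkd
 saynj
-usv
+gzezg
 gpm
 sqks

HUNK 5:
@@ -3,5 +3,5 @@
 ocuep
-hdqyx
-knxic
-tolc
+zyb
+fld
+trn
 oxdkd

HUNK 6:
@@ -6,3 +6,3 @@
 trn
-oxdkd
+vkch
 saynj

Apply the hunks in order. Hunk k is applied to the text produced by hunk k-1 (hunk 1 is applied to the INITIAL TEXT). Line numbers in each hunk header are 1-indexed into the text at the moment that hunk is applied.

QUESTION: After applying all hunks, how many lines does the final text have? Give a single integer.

Answer: 13

Derivation:
Hunk 1: at line 2 remove [ymwif,mrn] add [hdqyx] -> 13 lines: aqc jcpvz ocuep hdqyx knxic tolc oxdkd kti aqd axcs qnjt kjbal wjlgr
Hunk 2: at line 6 remove [kti,aqd] add [saynj,usv] -> 13 lines: aqc jcpvz ocuep hdqyx knxic tolc oxdkd saynj usv axcs qnjt kjbal wjlgr
Hunk 3: at line 9 remove [axcs,qnjt,kjbal] add [gpm,sqks,vwflz] -> 13 lines: aqc jcpvz ocuep hdqyx knxic tolc oxdkd saynj usv gpm sqks vwflz wjlgr
Hunk 4: at line 7 remove [usv] add [gzezg] -> 13 lines: aqc jcpvz ocuep hdqyx knxic tolc oxdkd saynj gzezg gpm sqks vwflz wjlgr
Hunk 5: at line 3 remove [hdqyx,knxic,tolc] add [zyb,fld,trn] -> 13 lines: aqc jcpvz ocuep zyb fld trn oxdkd saynj gzezg gpm sqks vwflz wjlgr
Hunk 6: at line 6 remove [oxdkd] add [vkch] -> 13 lines: aqc jcpvz ocuep zyb fld trn vkch saynj gzezg gpm sqks vwflz wjlgr
Final line count: 13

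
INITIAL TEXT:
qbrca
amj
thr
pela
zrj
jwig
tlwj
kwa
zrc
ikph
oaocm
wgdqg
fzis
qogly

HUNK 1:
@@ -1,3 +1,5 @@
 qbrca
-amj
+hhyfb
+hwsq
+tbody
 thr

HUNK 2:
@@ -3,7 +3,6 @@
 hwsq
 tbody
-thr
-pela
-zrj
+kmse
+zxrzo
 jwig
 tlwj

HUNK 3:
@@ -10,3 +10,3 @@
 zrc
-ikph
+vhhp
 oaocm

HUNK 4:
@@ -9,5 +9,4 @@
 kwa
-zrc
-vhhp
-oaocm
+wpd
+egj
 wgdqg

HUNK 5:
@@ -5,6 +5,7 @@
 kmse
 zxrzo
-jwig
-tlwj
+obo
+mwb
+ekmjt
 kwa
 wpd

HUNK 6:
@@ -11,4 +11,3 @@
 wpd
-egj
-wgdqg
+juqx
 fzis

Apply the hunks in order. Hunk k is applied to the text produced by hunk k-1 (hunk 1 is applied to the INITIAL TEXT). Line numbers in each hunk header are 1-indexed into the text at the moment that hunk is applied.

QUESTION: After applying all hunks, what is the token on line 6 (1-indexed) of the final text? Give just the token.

Answer: zxrzo

Derivation:
Hunk 1: at line 1 remove [amj] add [hhyfb,hwsq,tbody] -> 16 lines: qbrca hhyfb hwsq tbody thr pela zrj jwig tlwj kwa zrc ikph oaocm wgdqg fzis qogly
Hunk 2: at line 3 remove [thr,pela,zrj] add [kmse,zxrzo] -> 15 lines: qbrca hhyfb hwsq tbody kmse zxrzo jwig tlwj kwa zrc ikph oaocm wgdqg fzis qogly
Hunk 3: at line 10 remove [ikph] add [vhhp] -> 15 lines: qbrca hhyfb hwsq tbody kmse zxrzo jwig tlwj kwa zrc vhhp oaocm wgdqg fzis qogly
Hunk 4: at line 9 remove [zrc,vhhp,oaocm] add [wpd,egj] -> 14 lines: qbrca hhyfb hwsq tbody kmse zxrzo jwig tlwj kwa wpd egj wgdqg fzis qogly
Hunk 5: at line 5 remove [jwig,tlwj] add [obo,mwb,ekmjt] -> 15 lines: qbrca hhyfb hwsq tbody kmse zxrzo obo mwb ekmjt kwa wpd egj wgdqg fzis qogly
Hunk 6: at line 11 remove [egj,wgdqg] add [juqx] -> 14 lines: qbrca hhyfb hwsq tbody kmse zxrzo obo mwb ekmjt kwa wpd juqx fzis qogly
Final line 6: zxrzo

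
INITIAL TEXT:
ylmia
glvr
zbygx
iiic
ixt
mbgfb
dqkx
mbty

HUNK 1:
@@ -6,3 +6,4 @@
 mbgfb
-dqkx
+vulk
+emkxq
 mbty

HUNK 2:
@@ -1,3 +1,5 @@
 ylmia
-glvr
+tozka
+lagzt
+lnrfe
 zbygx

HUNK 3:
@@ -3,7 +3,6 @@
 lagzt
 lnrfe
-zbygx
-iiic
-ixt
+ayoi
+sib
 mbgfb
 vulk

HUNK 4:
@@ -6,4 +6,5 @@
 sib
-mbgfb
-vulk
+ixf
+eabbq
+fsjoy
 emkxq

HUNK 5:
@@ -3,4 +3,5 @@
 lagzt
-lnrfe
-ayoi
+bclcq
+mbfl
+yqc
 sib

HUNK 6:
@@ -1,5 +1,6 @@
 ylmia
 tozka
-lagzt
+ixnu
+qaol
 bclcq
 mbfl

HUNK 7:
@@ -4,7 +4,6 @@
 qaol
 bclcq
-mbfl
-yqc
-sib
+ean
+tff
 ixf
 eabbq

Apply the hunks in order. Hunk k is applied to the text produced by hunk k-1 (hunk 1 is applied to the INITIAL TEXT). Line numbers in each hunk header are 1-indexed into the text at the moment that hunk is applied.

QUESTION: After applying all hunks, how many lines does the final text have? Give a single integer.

Hunk 1: at line 6 remove [dqkx] add [vulk,emkxq] -> 9 lines: ylmia glvr zbygx iiic ixt mbgfb vulk emkxq mbty
Hunk 2: at line 1 remove [glvr] add [tozka,lagzt,lnrfe] -> 11 lines: ylmia tozka lagzt lnrfe zbygx iiic ixt mbgfb vulk emkxq mbty
Hunk 3: at line 3 remove [zbygx,iiic,ixt] add [ayoi,sib] -> 10 lines: ylmia tozka lagzt lnrfe ayoi sib mbgfb vulk emkxq mbty
Hunk 4: at line 6 remove [mbgfb,vulk] add [ixf,eabbq,fsjoy] -> 11 lines: ylmia tozka lagzt lnrfe ayoi sib ixf eabbq fsjoy emkxq mbty
Hunk 5: at line 3 remove [lnrfe,ayoi] add [bclcq,mbfl,yqc] -> 12 lines: ylmia tozka lagzt bclcq mbfl yqc sib ixf eabbq fsjoy emkxq mbty
Hunk 6: at line 1 remove [lagzt] add [ixnu,qaol] -> 13 lines: ylmia tozka ixnu qaol bclcq mbfl yqc sib ixf eabbq fsjoy emkxq mbty
Hunk 7: at line 4 remove [mbfl,yqc,sib] add [ean,tff] -> 12 lines: ylmia tozka ixnu qaol bclcq ean tff ixf eabbq fsjoy emkxq mbty
Final line count: 12

Answer: 12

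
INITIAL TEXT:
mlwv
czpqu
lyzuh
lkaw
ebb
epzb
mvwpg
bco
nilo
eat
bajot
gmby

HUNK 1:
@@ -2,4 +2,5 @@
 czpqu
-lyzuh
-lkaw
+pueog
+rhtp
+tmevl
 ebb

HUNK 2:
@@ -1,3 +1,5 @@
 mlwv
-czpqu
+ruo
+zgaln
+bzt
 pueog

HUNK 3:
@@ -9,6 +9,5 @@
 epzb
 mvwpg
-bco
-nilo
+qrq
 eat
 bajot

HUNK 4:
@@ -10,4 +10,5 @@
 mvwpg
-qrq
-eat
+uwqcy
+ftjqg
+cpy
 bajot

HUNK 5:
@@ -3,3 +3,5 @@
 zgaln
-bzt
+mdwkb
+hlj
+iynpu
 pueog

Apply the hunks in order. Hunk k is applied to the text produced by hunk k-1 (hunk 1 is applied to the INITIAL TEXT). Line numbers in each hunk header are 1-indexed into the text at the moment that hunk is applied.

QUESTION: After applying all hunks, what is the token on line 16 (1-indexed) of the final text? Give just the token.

Hunk 1: at line 2 remove [lyzuh,lkaw] add [pueog,rhtp,tmevl] -> 13 lines: mlwv czpqu pueog rhtp tmevl ebb epzb mvwpg bco nilo eat bajot gmby
Hunk 2: at line 1 remove [czpqu] add [ruo,zgaln,bzt] -> 15 lines: mlwv ruo zgaln bzt pueog rhtp tmevl ebb epzb mvwpg bco nilo eat bajot gmby
Hunk 3: at line 9 remove [bco,nilo] add [qrq] -> 14 lines: mlwv ruo zgaln bzt pueog rhtp tmevl ebb epzb mvwpg qrq eat bajot gmby
Hunk 4: at line 10 remove [qrq,eat] add [uwqcy,ftjqg,cpy] -> 15 lines: mlwv ruo zgaln bzt pueog rhtp tmevl ebb epzb mvwpg uwqcy ftjqg cpy bajot gmby
Hunk 5: at line 3 remove [bzt] add [mdwkb,hlj,iynpu] -> 17 lines: mlwv ruo zgaln mdwkb hlj iynpu pueog rhtp tmevl ebb epzb mvwpg uwqcy ftjqg cpy bajot gmby
Final line 16: bajot

Answer: bajot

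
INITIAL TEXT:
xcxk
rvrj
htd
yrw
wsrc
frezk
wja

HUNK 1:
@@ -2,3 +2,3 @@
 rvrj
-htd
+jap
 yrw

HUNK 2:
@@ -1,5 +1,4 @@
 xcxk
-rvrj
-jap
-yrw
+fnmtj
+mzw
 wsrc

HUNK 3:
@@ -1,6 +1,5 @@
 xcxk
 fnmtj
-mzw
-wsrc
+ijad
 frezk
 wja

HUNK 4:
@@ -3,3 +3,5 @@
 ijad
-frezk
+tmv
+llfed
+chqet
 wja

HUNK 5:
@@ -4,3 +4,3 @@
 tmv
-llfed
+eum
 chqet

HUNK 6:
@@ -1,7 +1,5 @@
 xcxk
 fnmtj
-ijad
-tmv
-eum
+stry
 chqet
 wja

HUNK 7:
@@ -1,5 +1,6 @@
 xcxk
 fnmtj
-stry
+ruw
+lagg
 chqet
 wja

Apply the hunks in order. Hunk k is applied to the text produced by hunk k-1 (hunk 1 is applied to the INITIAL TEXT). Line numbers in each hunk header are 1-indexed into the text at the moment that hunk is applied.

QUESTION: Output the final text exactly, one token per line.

Hunk 1: at line 2 remove [htd] add [jap] -> 7 lines: xcxk rvrj jap yrw wsrc frezk wja
Hunk 2: at line 1 remove [rvrj,jap,yrw] add [fnmtj,mzw] -> 6 lines: xcxk fnmtj mzw wsrc frezk wja
Hunk 3: at line 1 remove [mzw,wsrc] add [ijad] -> 5 lines: xcxk fnmtj ijad frezk wja
Hunk 4: at line 3 remove [frezk] add [tmv,llfed,chqet] -> 7 lines: xcxk fnmtj ijad tmv llfed chqet wja
Hunk 5: at line 4 remove [llfed] add [eum] -> 7 lines: xcxk fnmtj ijad tmv eum chqet wja
Hunk 6: at line 1 remove [ijad,tmv,eum] add [stry] -> 5 lines: xcxk fnmtj stry chqet wja
Hunk 7: at line 1 remove [stry] add [ruw,lagg] -> 6 lines: xcxk fnmtj ruw lagg chqet wja

Answer: xcxk
fnmtj
ruw
lagg
chqet
wja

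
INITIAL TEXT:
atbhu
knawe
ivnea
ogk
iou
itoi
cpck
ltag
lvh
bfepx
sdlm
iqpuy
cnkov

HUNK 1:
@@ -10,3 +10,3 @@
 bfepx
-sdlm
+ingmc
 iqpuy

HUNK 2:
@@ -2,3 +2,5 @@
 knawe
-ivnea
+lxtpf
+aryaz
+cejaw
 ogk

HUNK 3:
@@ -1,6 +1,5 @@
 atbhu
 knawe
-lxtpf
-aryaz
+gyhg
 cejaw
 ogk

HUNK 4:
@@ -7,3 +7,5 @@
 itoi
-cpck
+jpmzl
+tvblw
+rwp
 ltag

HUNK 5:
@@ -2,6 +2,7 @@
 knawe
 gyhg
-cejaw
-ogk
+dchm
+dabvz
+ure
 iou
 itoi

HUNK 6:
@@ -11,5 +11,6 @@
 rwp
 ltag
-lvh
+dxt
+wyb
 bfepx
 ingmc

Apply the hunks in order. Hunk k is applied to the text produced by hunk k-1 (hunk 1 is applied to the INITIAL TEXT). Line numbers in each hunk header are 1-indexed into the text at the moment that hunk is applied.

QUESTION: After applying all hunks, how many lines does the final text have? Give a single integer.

Hunk 1: at line 10 remove [sdlm] add [ingmc] -> 13 lines: atbhu knawe ivnea ogk iou itoi cpck ltag lvh bfepx ingmc iqpuy cnkov
Hunk 2: at line 2 remove [ivnea] add [lxtpf,aryaz,cejaw] -> 15 lines: atbhu knawe lxtpf aryaz cejaw ogk iou itoi cpck ltag lvh bfepx ingmc iqpuy cnkov
Hunk 3: at line 1 remove [lxtpf,aryaz] add [gyhg] -> 14 lines: atbhu knawe gyhg cejaw ogk iou itoi cpck ltag lvh bfepx ingmc iqpuy cnkov
Hunk 4: at line 7 remove [cpck] add [jpmzl,tvblw,rwp] -> 16 lines: atbhu knawe gyhg cejaw ogk iou itoi jpmzl tvblw rwp ltag lvh bfepx ingmc iqpuy cnkov
Hunk 5: at line 2 remove [cejaw,ogk] add [dchm,dabvz,ure] -> 17 lines: atbhu knawe gyhg dchm dabvz ure iou itoi jpmzl tvblw rwp ltag lvh bfepx ingmc iqpuy cnkov
Hunk 6: at line 11 remove [lvh] add [dxt,wyb] -> 18 lines: atbhu knawe gyhg dchm dabvz ure iou itoi jpmzl tvblw rwp ltag dxt wyb bfepx ingmc iqpuy cnkov
Final line count: 18

Answer: 18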